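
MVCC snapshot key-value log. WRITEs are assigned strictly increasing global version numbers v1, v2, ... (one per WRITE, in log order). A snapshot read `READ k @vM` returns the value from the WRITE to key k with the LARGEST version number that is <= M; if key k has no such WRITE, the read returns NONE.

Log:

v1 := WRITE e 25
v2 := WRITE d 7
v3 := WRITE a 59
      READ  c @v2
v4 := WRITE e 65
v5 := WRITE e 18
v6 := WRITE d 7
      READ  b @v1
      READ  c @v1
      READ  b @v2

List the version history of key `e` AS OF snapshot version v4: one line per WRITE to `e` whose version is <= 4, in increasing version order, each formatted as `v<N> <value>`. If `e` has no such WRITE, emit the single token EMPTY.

Answer: v1 25
v4 65

Derivation:
Scan writes for key=e with version <= 4:
  v1 WRITE e 25 -> keep
  v2 WRITE d 7 -> skip
  v3 WRITE a 59 -> skip
  v4 WRITE e 65 -> keep
  v5 WRITE e 18 -> drop (> snap)
  v6 WRITE d 7 -> skip
Collected: [(1, 25), (4, 65)]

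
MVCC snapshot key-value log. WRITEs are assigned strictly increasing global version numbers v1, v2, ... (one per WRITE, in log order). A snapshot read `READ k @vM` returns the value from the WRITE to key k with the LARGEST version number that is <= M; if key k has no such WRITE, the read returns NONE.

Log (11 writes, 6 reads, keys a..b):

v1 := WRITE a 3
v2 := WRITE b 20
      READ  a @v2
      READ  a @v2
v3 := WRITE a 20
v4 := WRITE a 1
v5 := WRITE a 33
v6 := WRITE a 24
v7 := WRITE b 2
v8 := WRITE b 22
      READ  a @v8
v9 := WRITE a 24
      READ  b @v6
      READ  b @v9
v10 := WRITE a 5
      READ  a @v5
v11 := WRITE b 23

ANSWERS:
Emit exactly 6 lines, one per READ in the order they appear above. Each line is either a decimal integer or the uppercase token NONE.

v1: WRITE a=3  (a history now [(1, 3)])
v2: WRITE b=20  (b history now [(2, 20)])
READ a @v2: history=[(1, 3)] -> pick v1 -> 3
READ a @v2: history=[(1, 3)] -> pick v1 -> 3
v3: WRITE a=20  (a history now [(1, 3), (3, 20)])
v4: WRITE a=1  (a history now [(1, 3), (3, 20), (4, 1)])
v5: WRITE a=33  (a history now [(1, 3), (3, 20), (4, 1), (5, 33)])
v6: WRITE a=24  (a history now [(1, 3), (3, 20), (4, 1), (5, 33), (6, 24)])
v7: WRITE b=2  (b history now [(2, 20), (7, 2)])
v8: WRITE b=22  (b history now [(2, 20), (7, 2), (8, 22)])
READ a @v8: history=[(1, 3), (3, 20), (4, 1), (5, 33), (6, 24)] -> pick v6 -> 24
v9: WRITE a=24  (a history now [(1, 3), (3, 20), (4, 1), (5, 33), (6, 24), (9, 24)])
READ b @v6: history=[(2, 20), (7, 2), (8, 22)] -> pick v2 -> 20
READ b @v9: history=[(2, 20), (7, 2), (8, 22)] -> pick v8 -> 22
v10: WRITE a=5  (a history now [(1, 3), (3, 20), (4, 1), (5, 33), (6, 24), (9, 24), (10, 5)])
READ a @v5: history=[(1, 3), (3, 20), (4, 1), (5, 33), (6, 24), (9, 24), (10, 5)] -> pick v5 -> 33
v11: WRITE b=23  (b history now [(2, 20), (7, 2), (8, 22), (11, 23)])

Answer: 3
3
24
20
22
33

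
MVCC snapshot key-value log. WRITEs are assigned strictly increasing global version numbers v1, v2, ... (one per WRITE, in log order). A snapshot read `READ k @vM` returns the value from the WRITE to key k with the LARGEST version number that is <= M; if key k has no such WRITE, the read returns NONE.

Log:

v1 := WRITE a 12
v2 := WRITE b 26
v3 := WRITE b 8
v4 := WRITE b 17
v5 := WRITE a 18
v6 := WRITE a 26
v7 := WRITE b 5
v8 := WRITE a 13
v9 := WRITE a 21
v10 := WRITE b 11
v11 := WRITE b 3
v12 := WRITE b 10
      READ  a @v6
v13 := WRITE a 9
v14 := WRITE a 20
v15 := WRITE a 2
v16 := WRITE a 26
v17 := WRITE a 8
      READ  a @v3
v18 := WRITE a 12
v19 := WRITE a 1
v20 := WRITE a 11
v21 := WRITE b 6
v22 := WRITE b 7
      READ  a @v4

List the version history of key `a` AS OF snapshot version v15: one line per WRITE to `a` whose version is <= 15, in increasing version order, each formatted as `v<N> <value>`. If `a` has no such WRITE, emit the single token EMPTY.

Answer: v1 12
v5 18
v6 26
v8 13
v9 21
v13 9
v14 20
v15 2

Derivation:
Scan writes for key=a with version <= 15:
  v1 WRITE a 12 -> keep
  v2 WRITE b 26 -> skip
  v3 WRITE b 8 -> skip
  v4 WRITE b 17 -> skip
  v5 WRITE a 18 -> keep
  v6 WRITE a 26 -> keep
  v7 WRITE b 5 -> skip
  v8 WRITE a 13 -> keep
  v9 WRITE a 21 -> keep
  v10 WRITE b 11 -> skip
  v11 WRITE b 3 -> skip
  v12 WRITE b 10 -> skip
  v13 WRITE a 9 -> keep
  v14 WRITE a 20 -> keep
  v15 WRITE a 2 -> keep
  v16 WRITE a 26 -> drop (> snap)
  v17 WRITE a 8 -> drop (> snap)
  v18 WRITE a 12 -> drop (> snap)
  v19 WRITE a 1 -> drop (> snap)
  v20 WRITE a 11 -> drop (> snap)
  v21 WRITE b 6 -> skip
  v22 WRITE b 7 -> skip
Collected: [(1, 12), (5, 18), (6, 26), (8, 13), (9, 21), (13, 9), (14, 20), (15, 2)]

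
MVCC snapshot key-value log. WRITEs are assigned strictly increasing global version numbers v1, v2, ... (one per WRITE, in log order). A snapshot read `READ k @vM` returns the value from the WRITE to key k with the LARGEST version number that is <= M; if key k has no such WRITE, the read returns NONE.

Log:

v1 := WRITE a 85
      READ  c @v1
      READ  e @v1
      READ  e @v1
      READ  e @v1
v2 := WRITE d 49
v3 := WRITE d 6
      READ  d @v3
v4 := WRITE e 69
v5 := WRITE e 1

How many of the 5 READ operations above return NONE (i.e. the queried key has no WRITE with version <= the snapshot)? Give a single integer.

Answer: 4

Derivation:
v1: WRITE a=85  (a history now [(1, 85)])
READ c @v1: history=[] -> no version <= 1 -> NONE
READ e @v1: history=[] -> no version <= 1 -> NONE
READ e @v1: history=[] -> no version <= 1 -> NONE
READ e @v1: history=[] -> no version <= 1 -> NONE
v2: WRITE d=49  (d history now [(2, 49)])
v3: WRITE d=6  (d history now [(2, 49), (3, 6)])
READ d @v3: history=[(2, 49), (3, 6)] -> pick v3 -> 6
v4: WRITE e=69  (e history now [(4, 69)])
v5: WRITE e=1  (e history now [(4, 69), (5, 1)])
Read results in order: ['NONE', 'NONE', 'NONE', 'NONE', '6']
NONE count = 4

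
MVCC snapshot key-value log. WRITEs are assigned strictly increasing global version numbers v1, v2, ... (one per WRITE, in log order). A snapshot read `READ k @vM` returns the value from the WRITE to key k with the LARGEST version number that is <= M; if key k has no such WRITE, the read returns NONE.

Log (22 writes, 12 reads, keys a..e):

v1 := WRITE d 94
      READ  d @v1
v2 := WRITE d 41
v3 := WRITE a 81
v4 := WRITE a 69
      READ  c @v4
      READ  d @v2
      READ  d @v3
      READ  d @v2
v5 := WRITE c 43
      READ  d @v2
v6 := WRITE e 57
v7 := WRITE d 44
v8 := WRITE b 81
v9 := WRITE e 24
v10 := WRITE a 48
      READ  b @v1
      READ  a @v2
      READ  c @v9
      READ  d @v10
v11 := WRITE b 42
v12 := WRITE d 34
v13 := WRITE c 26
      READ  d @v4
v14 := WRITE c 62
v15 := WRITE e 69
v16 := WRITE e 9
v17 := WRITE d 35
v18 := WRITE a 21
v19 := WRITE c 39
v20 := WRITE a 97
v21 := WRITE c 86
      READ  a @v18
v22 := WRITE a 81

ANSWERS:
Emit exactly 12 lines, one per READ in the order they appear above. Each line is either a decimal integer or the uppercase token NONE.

v1: WRITE d=94  (d history now [(1, 94)])
READ d @v1: history=[(1, 94)] -> pick v1 -> 94
v2: WRITE d=41  (d history now [(1, 94), (2, 41)])
v3: WRITE a=81  (a history now [(3, 81)])
v4: WRITE a=69  (a history now [(3, 81), (4, 69)])
READ c @v4: history=[] -> no version <= 4 -> NONE
READ d @v2: history=[(1, 94), (2, 41)] -> pick v2 -> 41
READ d @v3: history=[(1, 94), (2, 41)] -> pick v2 -> 41
READ d @v2: history=[(1, 94), (2, 41)] -> pick v2 -> 41
v5: WRITE c=43  (c history now [(5, 43)])
READ d @v2: history=[(1, 94), (2, 41)] -> pick v2 -> 41
v6: WRITE e=57  (e history now [(6, 57)])
v7: WRITE d=44  (d history now [(1, 94), (2, 41), (7, 44)])
v8: WRITE b=81  (b history now [(8, 81)])
v9: WRITE e=24  (e history now [(6, 57), (9, 24)])
v10: WRITE a=48  (a history now [(3, 81), (4, 69), (10, 48)])
READ b @v1: history=[(8, 81)] -> no version <= 1 -> NONE
READ a @v2: history=[(3, 81), (4, 69), (10, 48)] -> no version <= 2 -> NONE
READ c @v9: history=[(5, 43)] -> pick v5 -> 43
READ d @v10: history=[(1, 94), (2, 41), (7, 44)] -> pick v7 -> 44
v11: WRITE b=42  (b history now [(8, 81), (11, 42)])
v12: WRITE d=34  (d history now [(1, 94), (2, 41), (7, 44), (12, 34)])
v13: WRITE c=26  (c history now [(5, 43), (13, 26)])
READ d @v4: history=[(1, 94), (2, 41), (7, 44), (12, 34)] -> pick v2 -> 41
v14: WRITE c=62  (c history now [(5, 43), (13, 26), (14, 62)])
v15: WRITE e=69  (e history now [(6, 57), (9, 24), (15, 69)])
v16: WRITE e=9  (e history now [(6, 57), (9, 24), (15, 69), (16, 9)])
v17: WRITE d=35  (d history now [(1, 94), (2, 41), (7, 44), (12, 34), (17, 35)])
v18: WRITE a=21  (a history now [(3, 81), (4, 69), (10, 48), (18, 21)])
v19: WRITE c=39  (c history now [(5, 43), (13, 26), (14, 62), (19, 39)])
v20: WRITE a=97  (a history now [(3, 81), (4, 69), (10, 48), (18, 21), (20, 97)])
v21: WRITE c=86  (c history now [(5, 43), (13, 26), (14, 62), (19, 39), (21, 86)])
READ a @v18: history=[(3, 81), (4, 69), (10, 48), (18, 21), (20, 97)] -> pick v18 -> 21
v22: WRITE a=81  (a history now [(3, 81), (4, 69), (10, 48), (18, 21), (20, 97), (22, 81)])

Answer: 94
NONE
41
41
41
41
NONE
NONE
43
44
41
21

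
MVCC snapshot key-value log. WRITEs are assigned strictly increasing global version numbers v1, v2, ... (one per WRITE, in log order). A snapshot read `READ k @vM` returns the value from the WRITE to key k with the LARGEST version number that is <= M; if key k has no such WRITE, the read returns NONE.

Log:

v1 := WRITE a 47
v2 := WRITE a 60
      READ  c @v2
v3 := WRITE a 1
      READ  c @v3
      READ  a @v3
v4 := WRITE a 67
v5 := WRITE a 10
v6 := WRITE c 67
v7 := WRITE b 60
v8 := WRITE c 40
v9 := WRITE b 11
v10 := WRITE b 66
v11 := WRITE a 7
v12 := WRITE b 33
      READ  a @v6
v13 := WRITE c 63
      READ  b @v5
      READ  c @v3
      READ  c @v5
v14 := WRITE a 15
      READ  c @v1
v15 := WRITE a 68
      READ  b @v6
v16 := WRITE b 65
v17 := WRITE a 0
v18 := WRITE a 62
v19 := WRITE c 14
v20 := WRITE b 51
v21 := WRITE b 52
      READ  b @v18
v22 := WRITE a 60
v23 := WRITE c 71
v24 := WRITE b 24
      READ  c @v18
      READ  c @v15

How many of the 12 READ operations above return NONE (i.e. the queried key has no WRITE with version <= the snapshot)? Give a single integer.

Answer: 7

Derivation:
v1: WRITE a=47  (a history now [(1, 47)])
v2: WRITE a=60  (a history now [(1, 47), (2, 60)])
READ c @v2: history=[] -> no version <= 2 -> NONE
v3: WRITE a=1  (a history now [(1, 47), (2, 60), (3, 1)])
READ c @v3: history=[] -> no version <= 3 -> NONE
READ a @v3: history=[(1, 47), (2, 60), (3, 1)] -> pick v3 -> 1
v4: WRITE a=67  (a history now [(1, 47), (2, 60), (3, 1), (4, 67)])
v5: WRITE a=10  (a history now [(1, 47), (2, 60), (3, 1), (4, 67), (5, 10)])
v6: WRITE c=67  (c history now [(6, 67)])
v7: WRITE b=60  (b history now [(7, 60)])
v8: WRITE c=40  (c history now [(6, 67), (8, 40)])
v9: WRITE b=11  (b history now [(7, 60), (9, 11)])
v10: WRITE b=66  (b history now [(7, 60), (9, 11), (10, 66)])
v11: WRITE a=7  (a history now [(1, 47), (2, 60), (3, 1), (4, 67), (5, 10), (11, 7)])
v12: WRITE b=33  (b history now [(7, 60), (9, 11), (10, 66), (12, 33)])
READ a @v6: history=[(1, 47), (2, 60), (3, 1), (4, 67), (5, 10), (11, 7)] -> pick v5 -> 10
v13: WRITE c=63  (c history now [(6, 67), (8, 40), (13, 63)])
READ b @v5: history=[(7, 60), (9, 11), (10, 66), (12, 33)] -> no version <= 5 -> NONE
READ c @v3: history=[(6, 67), (8, 40), (13, 63)] -> no version <= 3 -> NONE
READ c @v5: history=[(6, 67), (8, 40), (13, 63)] -> no version <= 5 -> NONE
v14: WRITE a=15  (a history now [(1, 47), (2, 60), (3, 1), (4, 67), (5, 10), (11, 7), (14, 15)])
READ c @v1: history=[(6, 67), (8, 40), (13, 63)] -> no version <= 1 -> NONE
v15: WRITE a=68  (a history now [(1, 47), (2, 60), (3, 1), (4, 67), (5, 10), (11, 7), (14, 15), (15, 68)])
READ b @v6: history=[(7, 60), (9, 11), (10, 66), (12, 33)] -> no version <= 6 -> NONE
v16: WRITE b=65  (b history now [(7, 60), (9, 11), (10, 66), (12, 33), (16, 65)])
v17: WRITE a=0  (a history now [(1, 47), (2, 60), (3, 1), (4, 67), (5, 10), (11, 7), (14, 15), (15, 68), (17, 0)])
v18: WRITE a=62  (a history now [(1, 47), (2, 60), (3, 1), (4, 67), (5, 10), (11, 7), (14, 15), (15, 68), (17, 0), (18, 62)])
v19: WRITE c=14  (c history now [(6, 67), (8, 40), (13, 63), (19, 14)])
v20: WRITE b=51  (b history now [(7, 60), (9, 11), (10, 66), (12, 33), (16, 65), (20, 51)])
v21: WRITE b=52  (b history now [(7, 60), (9, 11), (10, 66), (12, 33), (16, 65), (20, 51), (21, 52)])
READ b @v18: history=[(7, 60), (9, 11), (10, 66), (12, 33), (16, 65), (20, 51), (21, 52)] -> pick v16 -> 65
v22: WRITE a=60  (a history now [(1, 47), (2, 60), (3, 1), (4, 67), (5, 10), (11, 7), (14, 15), (15, 68), (17, 0), (18, 62), (22, 60)])
v23: WRITE c=71  (c history now [(6, 67), (8, 40), (13, 63), (19, 14), (23, 71)])
v24: WRITE b=24  (b history now [(7, 60), (9, 11), (10, 66), (12, 33), (16, 65), (20, 51), (21, 52), (24, 24)])
READ c @v18: history=[(6, 67), (8, 40), (13, 63), (19, 14), (23, 71)] -> pick v13 -> 63
READ c @v15: history=[(6, 67), (8, 40), (13, 63), (19, 14), (23, 71)] -> pick v13 -> 63
Read results in order: ['NONE', 'NONE', '1', '10', 'NONE', 'NONE', 'NONE', 'NONE', 'NONE', '65', '63', '63']
NONE count = 7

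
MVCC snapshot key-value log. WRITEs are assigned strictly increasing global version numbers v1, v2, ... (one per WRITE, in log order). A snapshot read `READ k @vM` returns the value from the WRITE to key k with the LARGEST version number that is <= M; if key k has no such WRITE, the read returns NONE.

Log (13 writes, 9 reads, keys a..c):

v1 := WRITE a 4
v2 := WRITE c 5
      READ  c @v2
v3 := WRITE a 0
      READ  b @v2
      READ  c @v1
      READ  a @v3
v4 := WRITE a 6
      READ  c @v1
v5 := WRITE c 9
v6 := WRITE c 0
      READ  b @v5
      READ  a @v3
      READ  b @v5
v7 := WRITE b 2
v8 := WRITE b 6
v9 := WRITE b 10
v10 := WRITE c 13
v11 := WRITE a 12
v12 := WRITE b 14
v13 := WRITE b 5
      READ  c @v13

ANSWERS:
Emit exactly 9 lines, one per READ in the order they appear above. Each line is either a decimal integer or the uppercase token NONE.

v1: WRITE a=4  (a history now [(1, 4)])
v2: WRITE c=5  (c history now [(2, 5)])
READ c @v2: history=[(2, 5)] -> pick v2 -> 5
v3: WRITE a=0  (a history now [(1, 4), (3, 0)])
READ b @v2: history=[] -> no version <= 2 -> NONE
READ c @v1: history=[(2, 5)] -> no version <= 1 -> NONE
READ a @v3: history=[(1, 4), (3, 0)] -> pick v3 -> 0
v4: WRITE a=6  (a history now [(1, 4), (3, 0), (4, 6)])
READ c @v1: history=[(2, 5)] -> no version <= 1 -> NONE
v5: WRITE c=9  (c history now [(2, 5), (5, 9)])
v6: WRITE c=0  (c history now [(2, 5), (5, 9), (6, 0)])
READ b @v5: history=[] -> no version <= 5 -> NONE
READ a @v3: history=[(1, 4), (3, 0), (4, 6)] -> pick v3 -> 0
READ b @v5: history=[] -> no version <= 5 -> NONE
v7: WRITE b=2  (b history now [(7, 2)])
v8: WRITE b=6  (b history now [(7, 2), (8, 6)])
v9: WRITE b=10  (b history now [(7, 2), (8, 6), (9, 10)])
v10: WRITE c=13  (c history now [(2, 5), (5, 9), (6, 0), (10, 13)])
v11: WRITE a=12  (a history now [(1, 4), (3, 0), (4, 6), (11, 12)])
v12: WRITE b=14  (b history now [(7, 2), (8, 6), (9, 10), (12, 14)])
v13: WRITE b=5  (b history now [(7, 2), (8, 6), (9, 10), (12, 14), (13, 5)])
READ c @v13: history=[(2, 5), (5, 9), (6, 0), (10, 13)] -> pick v10 -> 13

Answer: 5
NONE
NONE
0
NONE
NONE
0
NONE
13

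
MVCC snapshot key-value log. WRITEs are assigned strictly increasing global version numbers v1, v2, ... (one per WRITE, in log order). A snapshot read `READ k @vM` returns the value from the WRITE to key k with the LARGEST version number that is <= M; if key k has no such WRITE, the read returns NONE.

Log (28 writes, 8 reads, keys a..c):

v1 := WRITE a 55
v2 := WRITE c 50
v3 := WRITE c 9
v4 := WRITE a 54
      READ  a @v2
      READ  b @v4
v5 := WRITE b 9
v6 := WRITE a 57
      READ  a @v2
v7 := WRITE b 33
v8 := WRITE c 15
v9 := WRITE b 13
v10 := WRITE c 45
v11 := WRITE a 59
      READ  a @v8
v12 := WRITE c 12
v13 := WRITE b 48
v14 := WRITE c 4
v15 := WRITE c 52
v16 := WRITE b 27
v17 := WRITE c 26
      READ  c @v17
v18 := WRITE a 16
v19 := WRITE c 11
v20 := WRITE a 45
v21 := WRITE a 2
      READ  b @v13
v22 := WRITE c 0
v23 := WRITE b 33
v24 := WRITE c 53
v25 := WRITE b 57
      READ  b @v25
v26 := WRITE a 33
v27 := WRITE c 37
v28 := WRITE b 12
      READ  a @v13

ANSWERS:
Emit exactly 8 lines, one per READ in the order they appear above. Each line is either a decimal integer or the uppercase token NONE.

v1: WRITE a=55  (a history now [(1, 55)])
v2: WRITE c=50  (c history now [(2, 50)])
v3: WRITE c=9  (c history now [(2, 50), (3, 9)])
v4: WRITE a=54  (a history now [(1, 55), (4, 54)])
READ a @v2: history=[(1, 55), (4, 54)] -> pick v1 -> 55
READ b @v4: history=[] -> no version <= 4 -> NONE
v5: WRITE b=9  (b history now [(5, 9)])
v6: WRITE a=57  (a history now [(1, 55), (4, 54), (6, 57)])
READ a @v2: history=[(1, 55), (4, 54), (6, 57)] -> pick v1 -> 55
v7: WRITE b=33  (b history now [(5, 9), (7, 33)])
v8: WRITE c=15  (c history now [(2, 50), (3, 9), (8, 15)])
v9: WRITE b=13  (b history now [(5, 9), (7, 33), (9, 13)])
v10: WRITE c=45  (c history now [(2, 50), (3, 9), (8, 15), (10, 45)])
v11: WRITE a=59  (a history now [(1, 55), (4, 54), (6, 57), (11, 59)])
READ a @v8: history=[(1, 55), (4, 54), (6, 57), (11, 59)] -> pick v6 -> 57
v12: WRITE c=12  (c history now [(2, 50), (3, 9), (8, 15), (10, 45), (12, 12)])
v13: WRITE b=48  (b history now [(5, 9), (7, 33), (9, 13), (13, 48)])
v14: WRITE c=4  (c history now [(2, 50), (3, 9), (8, 15), (10, 45), (12, 12), (14, 4)])
v15: WRITE c=52  (c history now [(2, 50), (3, 9), (8, 15), (10, 45), (12, 12), (14, 4), (15, 52)])
v16: WRITE b=27  (b history now [(5, 9), (7, 33), (9, 13), (13, 48), (16, 27)])
v17: WRITE c=26  (c history now [(2, 50), (3, 9), (8, 15), (10, 45), (12, 12), (14, 4), (15, 52), (17, 26)])
READ c @v17: history=[(2, 50), (3, 9), (8, 15), (10, 45), (12, 12), (14, 4), (15, 52), (17, 26)] -> pick v17 -> 26
v18: WRITE a=16  (a history now [(1, 55), (4, 54), (6, 57), (11, 59), (18, 16)])
v19: WRITE c=11  (c history now [(2, 50), (3, 9), (8, 15), (10, 45), (12, 12), (14, 4), (15, 52), (17, 26), (19, 11)])
v20: WRITE a=45  (a history now [(1, 55), (4, 54), (6, 57), (11, 59), (18, 16), (20, 45)])
v21: WRITE a=2  (a history now [(1, 55), (4, 54), (6, 57), (11, 59), (18, 16), (20, 45), (21, 2)])
READ b @v13: history=[(5, 9), (7, 33), (9, 13), (13, 48), (16, 27)] -> pick v13 -> 48
v22: WRITE c=0  (c history now [(2, 50), (3, 9), (8, 15), (10, 45), (12, 12), (14, 4), (15, 52), (17, 26), (19, 11), (22, 0)])
v23: WRITE b=33  (b history now [(5, 9), (7, 33), (9, 13), (13, 48), (16, 27), (23, 33)])
v24: WRITE c=53  (c history now [(2, 50), (3, 9), (8, 15), (10, 45), (12, 12), (14, 4), (15, 52), (17, 26), (19, 11), (22, 0), (24, 53)])
v25: WRITE b=57  (b history now [(5, 9), (7, 33), (9, 13), (13, 48), (16, 27), (23, 33), (25, 57)])
READ b @v25: history=[(5, 9), (7, 33), (9, 13), (13, 48), (16, 27), (23, 33), (25, 57)] -> pick v25 -> 57
v26: WRITE a=33  (a history now [(1, 55), (4, 54), (6, 57), (11, 59), (18, 16), (20, 45), (21, 2), (26, 33)])
v27: WRITE c=37  (c history now [(2, 50), (3, 9), (8, 15), (10, 45), (12, 12), (14, 4), (15, 52), (17, 26), (19, 11), (22, 0), (24, 53), (27, 37)])
v28: WRITE b=12  (b history now [(5, 9), (7, 33), (9, 13), (13, 48), (16, 27), (23, 33), (25, 57), (28, 12)])
READ a @v13: history=[(1, 55), (4, 54), (6, 57), (11, 59), (18, 16), (20, 45), (21, 2), (26, 33)] -> pick v11 -> 59

Answer: 55
NONE
55
57
26
48
57
59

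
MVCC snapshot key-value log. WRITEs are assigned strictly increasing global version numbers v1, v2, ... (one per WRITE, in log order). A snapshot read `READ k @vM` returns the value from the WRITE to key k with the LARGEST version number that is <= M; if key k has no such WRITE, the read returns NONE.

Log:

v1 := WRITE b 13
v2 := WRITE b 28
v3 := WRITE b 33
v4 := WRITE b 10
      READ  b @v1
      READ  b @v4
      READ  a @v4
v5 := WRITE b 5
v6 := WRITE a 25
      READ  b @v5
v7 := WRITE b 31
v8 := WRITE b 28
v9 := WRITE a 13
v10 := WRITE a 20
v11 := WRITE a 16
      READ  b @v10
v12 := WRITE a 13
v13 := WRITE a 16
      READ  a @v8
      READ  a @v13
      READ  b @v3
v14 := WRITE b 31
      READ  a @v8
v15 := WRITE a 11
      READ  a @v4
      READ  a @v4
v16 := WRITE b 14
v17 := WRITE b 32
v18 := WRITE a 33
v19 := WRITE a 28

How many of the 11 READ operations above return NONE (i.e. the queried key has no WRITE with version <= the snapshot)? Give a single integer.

v1: WRITE b=13  (b history now [(1, 13)])
v2: WRITE b=28  (b history now [(1, 13), (2, 28)])
v3: WRITE b=33  (b history now [(1, 13), (2, 28), (3, 33)])
v4: WRITE b=10  (b history now [(1, 13), (2, 28), (3, 33), (4, 10)])
READ b @v1: history=[(1, 13), (2, 28), (3, 33), (4, 10)] -> pick v1 -> 13
READ b @v4: history=[(1, 13), (2, 28), (3, 33), (4, 10)] -> pick v4 -> 10
READ a @v4: history=[] -> no version <= 4 -> NONE
v5: WRITE b=5  (b history now [(1, 13), (2, 28), (3, 33), (4, 10), (5, 5)])
v6: WRITE a=25  (a history now [(6, 25)])
READ b @v5: history=[(1, 13), (2, 28), (3, 33), (4, 10), (5, 5)] -> pick v5 -> 5
v7: WRITE b=31  (b history now [(1, 13), (2, 28), (3, 33), (4, 10), (5, 5), (7, 31)])
v8: WRITE b=28  (b history now [(1, 13), (2, 28), (3, 33), (4, 10), (5, 5), (7, 31), (8, 28)])
v9: WRITE a=13  (a history now [(6, 25), (9, 13)])
v10: WRITE a=20  (a history now [(6, 25), (9, 13), (10, 20)])
v11: WRITE a=16  (a history now [(6, 25), (9, 13), (10, 20), (11, 16)])
READ b @v10: history=[(1, 13), (2, 28), (3, 33), (4, 10), (5, 5), (7, 31), (8, 28)] -> pick v8 -> 28
v12: WRITE a=13  (a history now [(6, 25), (9, 13), (10, 20), (11, 16), (12, 13)])
v13: WRITE a=16  (a history now [(6, 25), (9, 13), (10, 20), (11, 16), (12, 13), (13, 16)])
READ a @v8: history=[(6, 25), (9, 13), (10, 20), (11, 16), (12, 13), (13, 16)] -> pick v6 -> 25
READ a @v13: history=[(6, 25), (9, 13), (10, 20), (11, 16), (12, 13), (13, 16)] -> pick v13 -> 16
READ b @v3: history=[(1, 13), (2, 28), (3, 33), (4, 10), (5, 5), (7, 31), (8, 28)] -> pick v3 -> 33
v14: WRITE b=31  (b history now [(1, 13), (2, 28), (3, 33), (4, 10), (5, 5), (7, 31), (8, 28), (14, 31)])
READ a @v8: history=[(6, 25), (9, 13), (10, 20), (11, 16), (12, 13), (13, 16)] -> pick v6 -> 25
v15: WRITE a=11  (a history now [(6, 25), (9, 13), (10, 20), (11, 16), (12, 13), (13, 16), (15, 11)])
READ a @v4: history=[(6, 25), (9, 13), (10, 20), (11, 16), (12, 13), (13, 16), (15, 11)] -> no version <= 4 -> NONE
READ a @v4: history=[(6, 25), (9, 13), (10, 20), (11, 16), (12, 13), (13, 16), (15, 11)] -> no version <= 4 -> NONE
v16: WRITE b=14  (b history now [(1, 13), (2, 28), (3, 33), (4, 10), (5, 5), (7, 31), (8, 28), (14, 31), (16, 14)])
v17: WRITE b=32  (b history now [(1, 13), (2, 28), (3, 33), (4, 10), (5, 5), (7, 31), (8, 28), (14, 31), (16, 14), (17, 32)])
v18: WRITE a=33  (a history now [(6, 25), (9, 13), (10, 20), (11, 16), (12, 13), (13, 16), (15, 11), (18, 33)])
v19: WRITE a=28  (a history now [(6, 25), (9, 13), (10, 20), (11, 16), (12, 13), (13, 16), (15, 11), (18, 33), (19, 28)])
Read results in order: ['13', '10', 'NONE', '5', '28', '25', '16', '33', '25', 'NONE', 'NONE']
NONE count = 3

Answer: 3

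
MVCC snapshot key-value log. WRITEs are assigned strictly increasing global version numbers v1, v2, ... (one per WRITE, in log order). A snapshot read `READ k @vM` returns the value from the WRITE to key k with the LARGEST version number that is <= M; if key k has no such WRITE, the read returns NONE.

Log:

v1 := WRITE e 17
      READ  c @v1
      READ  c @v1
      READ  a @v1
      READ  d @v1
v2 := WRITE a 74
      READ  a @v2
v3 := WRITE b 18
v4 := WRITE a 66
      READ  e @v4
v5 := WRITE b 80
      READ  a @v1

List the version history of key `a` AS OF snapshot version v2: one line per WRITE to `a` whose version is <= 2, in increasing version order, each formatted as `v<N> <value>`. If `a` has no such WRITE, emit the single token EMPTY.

Answer: v2 74

Derivation:
Scan writes for key=a with version <= 2:
  v1 WRITE e 17 -> skip
  v2 WRITE a 74 -> keep
  v3 WRITE b 18 -> skip
  v4 WRITE a 66 -> drop (> snap)
  v5 WRITE b 80 -> skip
Collected: [(2, 74)]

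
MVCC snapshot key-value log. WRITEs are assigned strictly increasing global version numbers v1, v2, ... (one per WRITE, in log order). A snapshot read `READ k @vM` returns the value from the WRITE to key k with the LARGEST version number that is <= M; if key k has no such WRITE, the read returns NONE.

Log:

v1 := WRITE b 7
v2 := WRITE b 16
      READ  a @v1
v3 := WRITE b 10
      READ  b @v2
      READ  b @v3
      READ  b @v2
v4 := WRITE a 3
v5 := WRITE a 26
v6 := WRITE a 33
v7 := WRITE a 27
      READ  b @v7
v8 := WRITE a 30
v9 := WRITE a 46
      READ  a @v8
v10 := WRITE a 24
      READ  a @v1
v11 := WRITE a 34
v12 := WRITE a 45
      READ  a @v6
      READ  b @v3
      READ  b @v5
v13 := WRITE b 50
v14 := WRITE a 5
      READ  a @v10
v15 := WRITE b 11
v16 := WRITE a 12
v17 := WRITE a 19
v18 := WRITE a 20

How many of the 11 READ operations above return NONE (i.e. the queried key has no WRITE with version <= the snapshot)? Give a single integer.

Answer: 2

Derivation:
v1: WRITE b=7  (b history now [(1, 7)])
v2: WRITE b=16  (b history now [(1, 7), (2, 16)])
READ a @v1: history=[] -> no version <= 1 -> NONE
v3: WRITE b=10  (b history now [(1, 7), (2, 16), (3, 10)])
READ b @v2: history=[(1, 7), (2, 16), (3, 10)] -> pick v2 -> 16
READ b @v3: history=[(1, 7), (2, 16), (3, 10)] -> pick v3 -> 10
READ b @v2: history=[(1, 7), (2, 16), (3, 10)] -> pick v2 -> 16
v4: WRITE a=3  (a history now [(4, 3)])
v5: WRITE a=26  (a history now [(4, 3), (5, 26)])
v6: WRITE a=33  (a history now [(4, 3), (5, 26), (6, 33)])
v7: WRITE a=27  (a history now [(4, 3), (5, 26), (6, 33), (7, 27)])
READ b @v7: history=[(1, 7), (2, 16), (3, 10)] -> pick v3 -> 10
v8: WRITE a=30  (a history now [(4, 3), (5, 26), (6, 33), (7, 27), (8, 30)])
v9: WRITE a=46  (a history now [(4, 3), (5, 26), (6, 33), (7, 27), (8, 30), (9, 46)])
READ a @v8: history=[(4, 3), (5, 26), (6, 33), (7, 27), (8, 30), (9, 46)] -> pick v8 -> 30
v10: WRITE a=24  (a history now [(4, 3), (5, 26), (6, 33), (7, 27), (8, 30), (9, 46), (10, 24)])
READ a @v1: history=[(4, 3), (5, 26), (6, 33), (7, 27), (8, 30), (9, 46), (10, 24)] -> no version <= 1 -> NONE
v11: WRITE a=34  (a history now [(4, 3), (5, 26), (6, 33), (7, 27), (8, 30), (9, 46), (10, 24), (11, 34)])
v12: WRITE a=45  (a history now [(4, 3), (5, 26), (6, 33), (7, 27), (8, 30), (9, 46), (10, 24), (11, 34), (12, 45)])
READ a @v6: history=[(4, 3), (5, 26), (6, 33), (7, 27), (8, 30), (9, 46), (10, 24), (11, 34), (12, 45)] -> pick v6 -> 33
READ b @v3: history=[(1, 7), (2, 16), (3, 10)] -> pick v3 -> 10
READ b @v5: history=[(1, 7), (2, 16), (3, 10)] -> pick v3 -> 10
v13: WRITE b=50  (b history now [(1, 7), (2, 16), (3, 10), (13, 50)])
v14: WRITE a=5  (a history now [(4, 3), (5, 26), (6, 33), (7, 27), (8, 30), (9, 46), (10, 24), (11, 34), (12, 45), (14, 5)])
READ a @v10: history=[(4, 3), (5, 26), (6, 33), (7, 27), (8, 30), (9, 46), (10, 24), (11, 34), (12, 45), (14, 5)] -> pick v10 -> 24
v15: WRITE b=11  (b history now [(1, 7), (2, 16), (3, 10), (13, 50), (15, 11)])
v16: WRITE a=12  (a history now [(4, 3), (5, 26), (6, 33), (7, 27), (8, 30), (9, 46), (10, 24), (11, 34), (12, 45), (14, 5), (16, 12)])
v17: WRITE a=19  (a history now [(4, 3), (5, 26), (6, 33), (7, 27), (8, 30), (9, 46), (10, 24), (11, 34), (12, 45), (14, 5), (16, 12), (17, 19)])
v18: WRITE a=20  (a history now [(4, 3), (5, 26), (6, 33), (7, 27), (8, 30), (9, 46), (10, 24), (11, 34), (12, 45), (14, 5), (16, 12), (17, 19), (18, 20)])
Read results in order: ['NONE', '16', '10', '16', '10', '30', 'NONE', '33', '10', '10', '24']
NONE count = 2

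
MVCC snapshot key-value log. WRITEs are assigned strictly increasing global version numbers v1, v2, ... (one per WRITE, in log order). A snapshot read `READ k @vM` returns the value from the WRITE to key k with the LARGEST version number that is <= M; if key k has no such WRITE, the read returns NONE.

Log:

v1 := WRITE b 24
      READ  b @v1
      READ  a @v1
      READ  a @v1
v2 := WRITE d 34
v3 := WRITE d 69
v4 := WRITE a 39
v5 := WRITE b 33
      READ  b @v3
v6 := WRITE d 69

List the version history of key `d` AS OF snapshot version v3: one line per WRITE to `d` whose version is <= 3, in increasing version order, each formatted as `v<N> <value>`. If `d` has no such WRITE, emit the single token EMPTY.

Scan writes for key=d with version <= 3:
  v1 WRITE b 24 -> skip
  v2 WRITE d 34 -> keep
  v3 WRITE d 69 -> keep
  v4 WRITE a 39 -> skip
  v5 WRITE b 33 -> skip
  v6 WRITE d 69 -> drop (> snap)
Collected: [(2, 34), (3, 69)]

Answer: v2 34
v3 69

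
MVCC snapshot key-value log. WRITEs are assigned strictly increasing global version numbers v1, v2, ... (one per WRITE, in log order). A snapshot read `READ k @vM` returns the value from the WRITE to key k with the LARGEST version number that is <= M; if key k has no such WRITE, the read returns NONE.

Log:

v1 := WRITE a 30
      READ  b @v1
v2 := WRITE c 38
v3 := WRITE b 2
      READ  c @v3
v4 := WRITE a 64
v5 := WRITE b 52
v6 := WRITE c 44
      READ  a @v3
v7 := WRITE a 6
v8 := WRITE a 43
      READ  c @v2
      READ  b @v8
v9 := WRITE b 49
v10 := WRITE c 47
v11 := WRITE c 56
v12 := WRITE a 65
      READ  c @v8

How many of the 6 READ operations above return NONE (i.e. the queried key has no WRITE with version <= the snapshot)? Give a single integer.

v1: WRITE a=30  (a history now [(1, 30)])
READ b @v1: history=[] -> no version <= 1 -> NONE
v2: WRITE c=38  (c history now [(2, 38)])
v3: WRITE b=2  (b history now [(3, 2)])
READ c @v3: history=[(2, 38)] -> pick v2 -> 38
v4: WRITE a=64  (a history now [(1, 30), (4, 64)])
v5: WRITE b=52  (b history now [(3, 2), (5, 52)])
v6: WRITE c=44  (c history now [(2, 38), (6, 44)])
READ a @v3: history=[(1, 30), (4, 64)] -> pick v1 -> 30
v7: WRITE a=6  (a history now [(1, 30), (4, 64), (7, 6)])
v8: WRITE a=43  (a history now [(1, 30), (4, 64), (7, 6), (8, 43)])
READ c @v2: history=[(2, 38), (6, 44)] -> pick v2 -> 38
READ b @v8: history=[(3, 2), (5, 52)] -> pick v5 -> 52
v9: WRITE b=49  (b history now [(3, 2), (5, 52), (9, 49)])
v10: WRITE c=47  (c history now [(2, 38), (6, 44), (10, 47)])
v11: WRITE c=56  (c history now [(2, 38), (6, 44), (10, 47), (11, 56)])
v12: WRITE a=65  (a history now [(1, 30), (4, 64), (7, 6), (8, 43), (12, 65)])
READ c @v8: history=[(2, 38), (6, 44), (10, 47), (11, 56)] -> pick v6 -> 44
Read results in order: ['NONE', '38', '30', '38', '52', '44']
NONE count = 1

Answer: 1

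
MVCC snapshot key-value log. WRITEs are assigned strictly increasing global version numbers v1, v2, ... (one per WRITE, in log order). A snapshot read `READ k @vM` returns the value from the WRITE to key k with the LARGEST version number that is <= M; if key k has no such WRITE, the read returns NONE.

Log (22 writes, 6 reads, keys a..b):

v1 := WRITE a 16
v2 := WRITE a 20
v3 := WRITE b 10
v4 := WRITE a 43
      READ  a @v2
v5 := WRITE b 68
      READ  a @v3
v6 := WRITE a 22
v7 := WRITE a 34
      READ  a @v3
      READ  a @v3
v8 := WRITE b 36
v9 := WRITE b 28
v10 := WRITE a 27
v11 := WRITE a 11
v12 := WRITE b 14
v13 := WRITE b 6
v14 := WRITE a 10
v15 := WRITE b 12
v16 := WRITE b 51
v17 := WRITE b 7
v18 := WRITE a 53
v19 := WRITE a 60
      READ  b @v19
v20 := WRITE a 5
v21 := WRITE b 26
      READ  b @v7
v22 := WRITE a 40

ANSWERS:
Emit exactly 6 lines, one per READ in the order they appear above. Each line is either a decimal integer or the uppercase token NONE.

v1: WRITE a=16  (a history now [(1, 16)])
v2: WRITE a=20  (a history now [(1, 16), (2, 20)])
v3: WRITE b=10  (b history now [(3, 10)])
v4: WRITE a=43  (a history now [(1, 16), (2, 20), (4, 43)])
READ a @v2: history=[(1, 16), (2, 20), (4, 43)] -> pick v2 -> 20
v5: WRITE b=68  (b history now [(3, 10), (5, 68)])
READ a @v3: history=[(1, 16), (2, 20), (4, 43)] -> pick v2 -> 20
v6: WRITE a=22  (a history now [(1, 16), (2, 20), (4, 43), (6, 22)])
v7: WRITE a=34  (a history now [(1, 16), (2, 20), (4, 43), (6, 22), (7, 34)])
READ a @v3: history=[(1, 16), (2, 20), (4, 43), (6, 22), (7, 34)] -> pick v2 -> 20
READ a @v3: history=[(1, 16), (2, 20), (4, 43), (6, 22), (7, 34)] -> pick v2 -> 20
v8: WRITE b=36  (b history now [(3, 10), (5, 68), (8, 36)])
v9: WRITE b=28  (b history now [(3, 10), (5, 68), (8, 36), (9, 28)])
v10: WRITE a=27  (a history now [(1, 16), (2, 20), (4, 43), (6, 22), (7, 34), (10, 27)])
v11: WRITE a=11  (a history now [(1, 16), (2, 20), (4, 43), (6, 22), (7, 34), (10, 27), (11, 11)])
v12: WRITE b=14  (b history now [(3, 10), (5, 68), (8, 36), (9, 28), (12, 14)])
v13: WRITE b=6  (b history now [(3, 10), (5, 68), (8, 36), (9, 28), (12, 14), (13, 6)])
v14: WRITE a=10  (a history now [(1, 16), (2, 20), (4, 43), (6, 22), (7, 34), (10, 27), (11, 11), (14, 10)])
v15: WRITE b=12  (b history now [(3, 10), (5, 68), (8, 36), (9, 28), (12, 14), (13, 6), (15, 12)])
v16: WRITE b=51  (b history now [(3, 10), (5, 68), (8, 36), (9, 28), (12, 14), (13, 6), (15, 12), (16, 51)])
v17: WRITE b=7  (b history now [(3, 10), (5, 68), (8, 36), (9, 28), (12, 14), (13, 6), (15, 12), (16, 51), (17, 7)])
v18: WRITE a=53  (a history now [(1, 16), (2, 20), (4, 43), (6, 22), (7, 34), (10, 27), (11, 11), (14, 10), (18, 53)])
v19: WRITE a=60  (a history now [(1, 16), (2, 20), (4, 43), (6, 22), (7, 34), (10, 27), (11, 11), (14, 10), (18, 53), (19, 60)])
READ b @v19: history=[(3, 10), (5, 68), (8, 36), (9, 28), (12, 14), (13, 6), (15, 12), (16, 51), (17, 7)] -> pick v17 -> 7
v20: WRITE a=5  (a history now [(1, 16), (2, 20), (4, 43), (6, 22), (7, 34), (10, 27), (11, 11), (14, 10), (18, 53), (19, 60), (20, 5)])
v21: WRITE b=26  (b history now [(3, 10), (5, 68), (8, 36), (9, 28), (12, 14), (13, 6), (15, 12), (16, 51), (17, 7), (21, 26)])
READ b @v7: history=[(3, 10), (5, 68), (8, 36), (9, 28), (12, 14), (13, 6), (15, 12), (16, 51), (17, 7), (21, 26)] -> pick v5 -> 68
v22: WRITE a=40  (a history now [(1, 16), (2, 20), (4, 43), (6, 22), (7, 34), (10, 27), (11, 11), (14, 10), (18, 53), (19, 60), (20, 5), (22, 40)])

Answer: 20
20
20
20
7
68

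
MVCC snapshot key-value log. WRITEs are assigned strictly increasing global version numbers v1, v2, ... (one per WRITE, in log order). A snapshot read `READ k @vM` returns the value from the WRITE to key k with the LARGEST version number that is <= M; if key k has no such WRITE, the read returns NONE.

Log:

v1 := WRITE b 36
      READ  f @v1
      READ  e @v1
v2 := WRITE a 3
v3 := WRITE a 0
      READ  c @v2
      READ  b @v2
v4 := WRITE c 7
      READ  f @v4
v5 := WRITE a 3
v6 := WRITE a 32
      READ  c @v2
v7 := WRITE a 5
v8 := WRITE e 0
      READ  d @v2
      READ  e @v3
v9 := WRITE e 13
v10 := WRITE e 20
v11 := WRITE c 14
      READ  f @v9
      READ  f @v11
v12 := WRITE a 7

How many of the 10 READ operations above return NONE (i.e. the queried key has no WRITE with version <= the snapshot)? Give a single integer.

Answer: 9

Derivation:
v1: WRITE b=36  (b history now [(1, 36)])
READ f @v1: history=[] -> no version <= 1 -> NONE
READ e @v1: history=[] -> no version <= 1 -> NONE
v2: WRITE a=3  (a history now [(2, 3)])
v3: WRITE a=0  (a history now [(2, 3), (3, 0)])
READ c @v2: history=[] -> no version <= 2 -> NONE
READ b @v2: history=[(1, 36)] -> pick v1 -> 36
v4: WRITE c=7  (c history now [(4, 7)])
READ f @v4: history=[] -> no version <= 4 -> NONE
v5: WRITE a=3  (a history now [(2, 3), (3, 0), (5, 3)])
v6: WRITE a=32  (a history now [(2, 3), (3, 0), (5, 3), (6, 32)])
READ c @v2: history=[(4, 7)] -> no version <= 2 -> NONE
v7: WRITE a=5  (a history now [(2, 3), (3, 0), (5, 3), (6, 32), (7, 5)])
v8: WRITE e=0  (e history now [(8, 0)])
READ d @v2: history=[] -> no version <= 2 -> NONE
READ e @v3: history=[(8, 0)] -> no version <= 3 -> NONE
v9: WRITE e=13  (e history now [(8, 0), (9, 13)])
v10: WRITE e=20  (e history now [(8, 0), (9, 13), (10, 20)])
v11: WRITE c=14  (c history now [(4, 7), (11, 14)])
READ f @v9: history=[] -> no version <= 9 -> NONE
READ f @v11: history=[] -> no version <= 11 -> NONE
v12: WRITE a=7  (a history now [(2, 3), (3, 0), (5, 3), (6, 32), (7, 5), (12, 7)])
Read results in order: ['NONE', 'NONE', 'NONE', '36', 'NONE', 'NONE', 'NONE', 'NONE', 'NONE', 'NONE']
NONE count = 9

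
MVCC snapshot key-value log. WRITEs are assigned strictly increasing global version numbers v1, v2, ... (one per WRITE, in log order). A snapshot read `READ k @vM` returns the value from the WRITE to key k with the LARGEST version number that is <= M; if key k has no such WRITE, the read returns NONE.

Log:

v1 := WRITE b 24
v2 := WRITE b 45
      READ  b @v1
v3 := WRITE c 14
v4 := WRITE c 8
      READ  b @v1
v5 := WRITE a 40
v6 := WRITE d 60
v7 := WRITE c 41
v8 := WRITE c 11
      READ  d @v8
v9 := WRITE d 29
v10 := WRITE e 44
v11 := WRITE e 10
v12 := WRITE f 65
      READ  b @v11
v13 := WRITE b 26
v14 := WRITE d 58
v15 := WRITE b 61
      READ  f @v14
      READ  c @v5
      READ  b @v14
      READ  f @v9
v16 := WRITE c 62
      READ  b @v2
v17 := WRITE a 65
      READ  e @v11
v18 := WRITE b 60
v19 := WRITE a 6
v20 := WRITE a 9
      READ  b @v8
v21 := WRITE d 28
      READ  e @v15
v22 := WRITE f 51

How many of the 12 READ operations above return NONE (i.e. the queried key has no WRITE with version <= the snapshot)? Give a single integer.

v1: WRITE b=24  (b history now [(1, 24)])
v2: WRITE b=45  (b history now [(1, 24), (2, 45)])
READ b @v1: history=[(1, 24), (2, 45)] -> pick v1 -> 24
v3: WRITE c=14  (c history now [(3, 14)])
v4: WRITE c=8  (c history now [(3, 14), (4, 8)])
READ b @v1: history=[(1, 24), (2, 45)] -> pick v1 -> 24
v5: WRITE a=40  (a history now [(5, 40)])
v6: WRITE d=60  (d history now [(6, 60)])
v7: WRITE c=41  (c history now [(3, 14), (4, 8), (7, 41)])
v8: WRITE c=11  (c history now [(3, 14), (4, 8), (7, 41), (8, 11)])
READ d @v8: history=[(6, 60)] -> pick v6 -> 60
v9: WRITE d=29  (d history now [(6, 60), (9, 29)])
v10: WRITE e=44  (e history now [(10, 44)])
v11: WRITE e=10  (e history now [(10, 44), (11, 10)])
v12: WRITE f=65  (f history now [(12, 65)])
READ b @v11: history=[(1, 24), (2, 45)] -> pick v2 -> 45
v13: WRITE b=26  (b history now [(1, 24), (2, 45), (13, 26)])
v14: WRITE d=58  (d history now [(6, 60), (9, 29), (14, 58)])
v15: WRITE b=61  (b history now [(1, 24), (2, 45), (13, 26), (15, 61)])
READ f @v14: history=[(12, 65)] -> pick v12 -> 65
READ c @v5: history=[(3, 14), (4, 8), (7, 41), (8, 11)] -> pick v4 -> 8
READ b @v14: history=[(1, 24), (2, 45), (13, 26), (15, 61)] -> pick v13 -> 26
READ f @v9: history=[(12, 65)] -> no version <= 9 -> NONE
v16: WRITE c=62  (c history now [(3, 14), (4, 8), (7, 41), (8, 11), (16, 62)])
READ b @v2: history=[(1, 24), (2, 45), (13, 26), (15, 61)] -> pick v2 -> 45
v17: WRITE a=65  (a history now [(5, 40), (17, 65)])
READ e @v11: history=[(10, 44), (11, 10)] -> pick v11 -> 10
v18: WRITE b=60  (b history now [(1, 24), (2, 45), (13, 26), (15, 61), (18, 60)])
v19: WRITE a=6  (a history now [(5, 40), (17, 65), (19, 6)])
v20: WRITE a=9  (a history now [(5, 40), (17, 65), (19, 6), (20, 9)])
READ b @v8: history=[(1, 24), (2, 45), (13, 26), (15, 61), (18, 60)] -> pick v2 -> 45
v21: WRITE d=28  (d history now [(6, 60), (9, 29), (14, 58), (21, 28)])
READ e @v15: history=[(10, 44), (11, 10)] -> pick v11 -> 10
v22: WRITE f=51  (f history now [(12, 65), (22, 51)])
Read results in order: ['24', '24', '60', '45', '65', '8', '26', 'NONE', '45', '10', '45', '10']
NONE count = 1

Answer: 1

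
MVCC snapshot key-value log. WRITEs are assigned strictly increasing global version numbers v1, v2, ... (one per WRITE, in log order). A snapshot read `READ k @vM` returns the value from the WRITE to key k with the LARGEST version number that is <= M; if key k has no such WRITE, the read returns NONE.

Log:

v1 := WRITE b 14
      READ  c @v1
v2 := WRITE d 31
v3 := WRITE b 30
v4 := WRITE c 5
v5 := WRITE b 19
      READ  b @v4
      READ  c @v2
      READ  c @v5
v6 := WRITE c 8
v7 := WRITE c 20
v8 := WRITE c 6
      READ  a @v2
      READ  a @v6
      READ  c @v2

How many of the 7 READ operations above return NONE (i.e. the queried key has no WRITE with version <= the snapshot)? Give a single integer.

v1: WRITE b=14  (b history now [(1, 14)])
READ c @v1: history=[] -> no version <= 1 -> NONE
v2: WRITE d=31  (d history now [(2, 31)])
v3: WRITE b=30  (b history now [(1, 14), (3, 30)])
v4: WRITE c=5  (c history now [(4, 5)])
v5: WRITE b=19  (b history now [(1, 14), (3, 30), (5, 19)])
READ b @v4: history=[(1, 14), (3, 30), (5, 19)] -> pick v3 -> 30
READ c @v2: history=[(4, 5)] -> no version <= 2 -> NONE
READ c @v5: history=[(4, 5)] -> pick v4 -> 5
v6: WRITE c=8  (c history now [(4, 5), (6, 8)])
v7: WRITE c=20  (c history now [(4, 5), (6, 8), (7, 20)])
v8: WRITE c=6  (c history now [(4, 5), (6, 8), (7, 20), (8, 6)])
READ a @v2: history=[] -> no version <= 2 -> NONE
READ a @v6: history=[] -> no version <= 6 -> NONE
READ c @v2: history=[(4, 5), (6, 8), (7, 20), (8, 6)] -> no version <= 2 -> NONE
Read results in order: ['NONE', '30', 'NONE', '5', 'NONE', 'NONE', 'NONE']
NONE count = 5

Answer: 5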